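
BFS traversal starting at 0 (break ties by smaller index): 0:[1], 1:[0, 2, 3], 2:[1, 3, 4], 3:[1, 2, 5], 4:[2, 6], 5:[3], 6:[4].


BFS queue: start with [0]
Visit order: [0, 1, 2, 3, 4, 5, 6]


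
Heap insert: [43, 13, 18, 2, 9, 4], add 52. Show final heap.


Append 52: [43, 13, 18, 2, 9, 4, 52]
Bubble up: swap idx 6(52) with idx 2(18); swap idx 2(52) with idx 0(43)
Result: [52, 13, 43, 2, 9, 4, 18]


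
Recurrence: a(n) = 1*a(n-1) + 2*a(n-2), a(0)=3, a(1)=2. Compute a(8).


Build bottom-up:
...a(6)=108, a(7)=212, a(8)=1*212+2*108=428


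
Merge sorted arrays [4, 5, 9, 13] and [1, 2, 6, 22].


Compare heads, take smaller each step.
Merged: [1, 2, 4, 5, 6, 9, 13, 22]


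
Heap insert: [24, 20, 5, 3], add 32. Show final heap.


Append 32: [24, 20, 5, 3, 32]
Bubble up: swap idx 4(32) with idx 1(20); swap idx 1(32) with idx 0(24)
Result: [32, 24, 5, 3, 20]


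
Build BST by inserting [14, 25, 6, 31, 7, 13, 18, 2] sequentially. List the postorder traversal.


Root = 14; build tree by BST insertion.
Postorder traversal: [2, 13, 7, 6, 18, 31, 25, 14]


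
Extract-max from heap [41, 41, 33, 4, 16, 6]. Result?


Max = 41
Replace root with last, heapify down
Resulting heap: [41, 16, 33, 4, 6]


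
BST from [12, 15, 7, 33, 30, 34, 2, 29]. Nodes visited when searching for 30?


BST root = 12
Search for 30: compare at each node
Path: [12, 15, 33, 30]


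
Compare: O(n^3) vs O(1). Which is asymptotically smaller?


constant grows slower than cubic
O(1) is asymptotically smaller; O(n^3) grows faster


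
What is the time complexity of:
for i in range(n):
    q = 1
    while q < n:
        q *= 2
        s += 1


Per nesting level: O(n) * O(log n) = O(n log n)
Complexity: O(n log n)


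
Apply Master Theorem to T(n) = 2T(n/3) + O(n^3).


a=2, b=3, c=3. log_3(2)=0.631 < c=3. Case 3: O(n^c) = O(n^3)
Complexity: O(n^3)


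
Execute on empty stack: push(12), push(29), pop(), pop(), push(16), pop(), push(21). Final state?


push(12) -> [12]
push(29) -> [12, 29]
pop() returns 29 -> [12]
pop() returns 12 -> []
push(16) -> [16]
pop() returns 16 -> []
push(21) -> [21]
Final stack (bottom to top): [21]


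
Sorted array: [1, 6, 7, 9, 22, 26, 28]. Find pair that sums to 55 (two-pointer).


Two pointers: lo=0, hi=6
No pair sums to 55


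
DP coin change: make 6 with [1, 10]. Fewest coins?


dp[0]=0; dp[i]=1+min(dp[i-c] for c in coins)
...dp[1]=1, dp[2]=2, dp[3]=3, dp[4]=4, dp[5]=5, dp[6]=6
Minimum coins for 6 = 6


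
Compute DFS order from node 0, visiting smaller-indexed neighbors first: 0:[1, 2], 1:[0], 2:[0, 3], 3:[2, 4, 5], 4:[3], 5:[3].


DFS stack-based: start with [0]
Visit order: [0, 1, 2, 3, 4, 5]


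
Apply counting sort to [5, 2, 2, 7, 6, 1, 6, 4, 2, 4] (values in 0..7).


Count array: [0, 1, 3, 0, 2, 1, 2, 1]
Reconstruct: [1, 2, 2, 2, 4, 4, 5, 6, 6, 7]


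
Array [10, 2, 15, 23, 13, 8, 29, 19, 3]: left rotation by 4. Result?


Left rotate by 4: [13, 8, 29, 19, 3, 10, 2, 15, 23]


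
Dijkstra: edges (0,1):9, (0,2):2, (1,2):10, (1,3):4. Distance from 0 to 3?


Dijkstra from 0:
Distances: {0: 0, 1: 9, 2: 2, 3: 13}
Shortest distance to 3 = 13, path = [0, 1, 3]


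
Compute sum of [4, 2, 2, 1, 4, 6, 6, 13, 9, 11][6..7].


Prefix sums: [0, 4, 6, 8, 9, 13, 19, 25, 38, 47, 58]
Sum[6..7] = prefix[8] - prefix[6] = 38 - 19 = 19


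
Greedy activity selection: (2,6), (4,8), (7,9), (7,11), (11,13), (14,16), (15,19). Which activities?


Greedy: pick earliest-ending, then skip overlaps.
Selected (4 activities): [(2, 6), (7, 9), (11, 13), (14, 16)]


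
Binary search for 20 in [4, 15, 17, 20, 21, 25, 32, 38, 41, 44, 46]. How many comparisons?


Search for 20:
[0,10] mid=5 arr[5]=25
[0,4] mid=2 arr[2]=17
[3,4] mid=3 arr[3]=20
Total: 3 comparisons


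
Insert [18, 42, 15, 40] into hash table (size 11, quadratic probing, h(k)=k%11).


Insertions: 18->slot 7; 42->slot 9; 15->slot 4; 40->slot 8
Table: [None, None, None, None, 15, None, None, 18, 40, 42, None]


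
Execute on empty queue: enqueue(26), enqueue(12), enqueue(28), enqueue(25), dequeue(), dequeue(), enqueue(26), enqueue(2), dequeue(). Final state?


enqueue(26) -> [26]
enqueue(12) -> [26, 12]
enqueue(28) -> [26, 12, 28]
enqueue(25) -> [26, 12, 28, 25]
dequeue() returns 26 -> [12, 28, 25]
dequeue() returns 12 -> [28, 25]
enqueue(26) -> [28, 25, 26]
enqueue(2) -> [28, 25, 26, 2]
dequeue() returns 28 -> [25, 26, 2]
Final queue (front to back): [25, 26, 2]


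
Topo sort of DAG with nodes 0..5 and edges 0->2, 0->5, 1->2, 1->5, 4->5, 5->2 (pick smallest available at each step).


Kahn's algorithm, process smallest node first
Order: [0, 1, 3, 4, 5, 2]


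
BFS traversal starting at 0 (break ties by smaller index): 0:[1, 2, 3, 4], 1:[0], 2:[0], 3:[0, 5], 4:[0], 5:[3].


BFS queue: start with [0]
Visit order: [0, 1, 2, 3, 4, 5]


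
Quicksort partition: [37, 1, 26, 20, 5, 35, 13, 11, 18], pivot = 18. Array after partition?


Elements <= 18 go left of pivot.
Result: [1, 5, 13, 11, 18, 35, 26, 20, 37], pivot at index 4


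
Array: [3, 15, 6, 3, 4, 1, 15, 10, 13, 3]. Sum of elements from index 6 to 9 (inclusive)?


Prefix sums: [0, 3, 18, 24, 27, 31, 32, 47, 57, 70, 73]
Sum[6..9] = prefix[10] - prefix[6] = 73 - 32 = 41


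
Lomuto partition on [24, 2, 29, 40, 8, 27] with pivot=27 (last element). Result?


Elements <= 27 go left of pivot.
Result: [24, 2, 8, 27, 29, 40], pivot at index 3


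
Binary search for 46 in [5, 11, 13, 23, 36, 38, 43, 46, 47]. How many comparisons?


Search for 46:
[0,8] mid=4 arr[4]=36
[5,8] mid=6 arr[6]=43
[7,8] mid=7 arr[7]=46
Total: 3 comparisons


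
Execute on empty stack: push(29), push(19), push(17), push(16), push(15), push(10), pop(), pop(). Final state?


push(29) -> [29]
push(19) -> [29, 19]
push(17) -> [29, 19, 17]
push(16) -> [29, 19, 17, 16]
push(15) -> [29, 19, 17, 16, 15]
push(10) -> [29, 19, 17, 16, 15, 10]
pop() returns 10 -> [29, 19, 17, 16, 15]
pop() returns 15 -> [29, 19, 17, 16]
Final stack (bottom to top): [29, 19, 17, 16]


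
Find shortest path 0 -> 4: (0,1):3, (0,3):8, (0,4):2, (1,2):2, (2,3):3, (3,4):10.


Dijkstra from 0:
Distances: {0: 0, 1: 3, 2: 5, 3: 8, 4: 2}
Shortest distance to 4 = 2, path = [0, 4]


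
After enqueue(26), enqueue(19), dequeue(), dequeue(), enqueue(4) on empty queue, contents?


enqueue(26) -> [26]
enqueue(19) -> [26, 19]
dequeue() returns 26 -> [19]
dequeue() returns 19 -> []
enqueue(4) -> [4]
Final queue (front to back): [4]


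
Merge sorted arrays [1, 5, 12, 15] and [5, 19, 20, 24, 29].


Compare heads, take smaller each step.
Merged: [1, 5, 5, 12, 15, 19, 20, 24, 29]


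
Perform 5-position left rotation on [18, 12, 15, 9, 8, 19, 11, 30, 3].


Left rotate by 5: [19, 11, 30, 3, 18, 12, 15, 9, 8]


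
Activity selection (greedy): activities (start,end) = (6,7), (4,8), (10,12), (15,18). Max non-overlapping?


Greedy: pick earliest-ending, then skip overlaps.
Selected (3 activities): [(6, 7), (10, 12), (15, 18)]


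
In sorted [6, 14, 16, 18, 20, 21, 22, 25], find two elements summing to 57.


Two pointers: lo=0, hi=7
No pair sums to 57


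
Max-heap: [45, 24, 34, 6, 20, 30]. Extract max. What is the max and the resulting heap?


Max = 45
Replace root with last, heapify down
Resulting heap: [34, 24, 30, 6, 20]


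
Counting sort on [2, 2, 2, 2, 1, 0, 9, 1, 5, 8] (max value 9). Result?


Count array: [1, 2, 4, 0, 0, 1, 0, 0, 1, 1]
Reconstruct: [0, 1, 1, 2, 2, 2, 2, 5, 8, 9]


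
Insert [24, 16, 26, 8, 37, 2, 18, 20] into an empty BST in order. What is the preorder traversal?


Root = 24; build tree by BST insertion.
Preorder traversal: [24, 16, 8, 2, 18, 20, 26, 37]


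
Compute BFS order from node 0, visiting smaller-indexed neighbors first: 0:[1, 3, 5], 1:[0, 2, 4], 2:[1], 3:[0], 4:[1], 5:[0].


BFS queue: start with [0]
Visit order: [0, 1, 3, 5, 2, 4]


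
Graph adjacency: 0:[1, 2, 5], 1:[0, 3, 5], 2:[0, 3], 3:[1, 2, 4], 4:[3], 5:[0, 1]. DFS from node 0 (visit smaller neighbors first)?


DFS stack-based: start with [0]
Visit order: [0, 1, 3, 2, 4, 5]


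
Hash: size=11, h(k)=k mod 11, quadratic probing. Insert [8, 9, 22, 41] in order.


Insertions: 8->slot 8; 9->slot 9; 22->slot 0; 41->slot 1
Table: [22, 41, None, None, None, None, None, None, 8, 9, None]


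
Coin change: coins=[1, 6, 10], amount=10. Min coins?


dp[0]=0; dp[i]=1+min(dp[i-c] for c in coins)
...dp[5]=5, dp[6]=1, dp[7]=2, dp[8]=3, dp[9]=4, dp[10]=1
Minimum coins for 10 = 1


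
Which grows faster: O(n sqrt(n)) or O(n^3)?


n^1.5 grows slower than cubic
O(n sqrt(n)) is asymptotically smaller; O(n^3) grows faster


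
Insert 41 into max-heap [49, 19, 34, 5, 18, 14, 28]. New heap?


Append 41: [49, 19, 34, 5, 18, 14, 28, 41]
Bubble up: swap idx 7(41) with idx 3(5); swap idx 3(41) with idx 1(19)
Result: [49, 41, 34, 19, 18, 14, 28, 5]


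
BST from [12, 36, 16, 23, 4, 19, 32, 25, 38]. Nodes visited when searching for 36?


BST root = 12
Search for 36: compare at each node
Path: [12, 36]


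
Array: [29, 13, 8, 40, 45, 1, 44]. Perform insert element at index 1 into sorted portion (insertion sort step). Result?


After one pass: [13, 29, 8, 40, 45, 1, 44]


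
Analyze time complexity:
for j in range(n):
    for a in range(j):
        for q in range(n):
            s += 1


Per nesting level: O(n) * O(n) [triangular over j] * O(n) = O(n^3)
Complexity: O(n^3)


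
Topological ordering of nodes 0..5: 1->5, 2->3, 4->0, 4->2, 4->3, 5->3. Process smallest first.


Kahn's algorithm, process smallest node first
Order: [1, 4, 0, 2, 5, 3]


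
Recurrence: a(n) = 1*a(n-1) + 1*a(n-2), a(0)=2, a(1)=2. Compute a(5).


Build bottom-up:
...a(3)=6, a(4)=10, a(5)=1*10+1*6=16


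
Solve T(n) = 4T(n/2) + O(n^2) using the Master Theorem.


a=4, b=2, c=2. log_2(4)=2 = c=2. Case 2: O(n^c log n) = O(n^2 log n)
Complexity: O(n^2 log n)


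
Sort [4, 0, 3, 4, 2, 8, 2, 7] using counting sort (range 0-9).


Count array: [1, 0, 2, 1, 2, 0, 0, 1, 1, 0]
Reconstruct: [0, 2, 2, 3, 4, 4, 7, 8]


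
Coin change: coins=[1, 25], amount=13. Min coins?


dp[0]=0; dp[i]=1+min(dp[i-c] for c in coins)
...dp[8]=8, dp[9]=9, dp[10]=10, dp[11]=11, dp[12]=12, dp[13]=13
Minimum coins for 13 = 13


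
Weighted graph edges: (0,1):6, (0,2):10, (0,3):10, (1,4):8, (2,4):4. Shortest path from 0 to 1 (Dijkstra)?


Dijkstra from 0:
Distances: {0: 0, 1: 6, 2: 10, 3: 10, 4: 14}
Shortest distance to 1 = 6, path = [0, 1]


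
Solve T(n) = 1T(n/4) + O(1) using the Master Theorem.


a=1, b=4, c=0. log_4(1)=0 = c=0. Case 2: O(n^c log n) = O(log n)
Complexity: O(log n)


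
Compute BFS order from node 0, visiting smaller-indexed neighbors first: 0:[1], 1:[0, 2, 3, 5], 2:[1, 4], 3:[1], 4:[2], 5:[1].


BFS queue: start with [0]
Visit order: [0, 1, 2, 3, 5, 4]


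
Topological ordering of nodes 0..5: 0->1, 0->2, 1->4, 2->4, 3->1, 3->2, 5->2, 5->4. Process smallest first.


Kahn's algorithm, process smallest node first
Order: [0, 3, 1, 5, 2, 4]


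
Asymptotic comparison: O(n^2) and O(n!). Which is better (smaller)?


quadratic grows slower than factorial
O(n^2) is asymptotically smaller; O(n!) grows faster


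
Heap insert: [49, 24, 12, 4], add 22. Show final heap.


Append 22: [49, 24, 12, 4, 22]
Bubble up: no swaps needed
Result: [49, 24, 12, 4, 22]


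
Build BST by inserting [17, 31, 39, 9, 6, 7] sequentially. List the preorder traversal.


Root = 17; build tree by BST insertion.
Preorder traversal: [17, 9, 6, 7, 31, 39]


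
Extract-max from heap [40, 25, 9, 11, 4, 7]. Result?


Max = 40
Replace root with last, heapify down
Resulting heap: [25, 11, 9, 7, 4]


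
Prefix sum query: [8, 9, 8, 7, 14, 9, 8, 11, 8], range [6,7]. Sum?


Prefix sums: [0, 8, 17, 25, 32, 46, 55, 63, 74, 82]
Sum[6..7] = prefix[8] - prefix[6] = 74 - 55 = 19


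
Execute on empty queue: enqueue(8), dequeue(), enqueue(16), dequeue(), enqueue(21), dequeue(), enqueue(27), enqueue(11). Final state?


enqueue(8) -> [8]
dequeue() returns 8 -> []
enqueue(16) -> [16]
dequeue() returns 16 -> []
enqueue(21) -> [21]
dequeue() returns 21 -> []
enqueue(27) -> [27]
enqueue(11) -> [27, 11]
Final queue (front to back): [27, 11]


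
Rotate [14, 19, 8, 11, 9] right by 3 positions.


Right rotate by 3: [8, 11, 9, 14, 19]


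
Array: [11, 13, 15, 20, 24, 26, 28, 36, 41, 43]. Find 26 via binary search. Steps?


Search for 26:
[0,9] mid=4 arr[4]=24
[5,9] mid=7 arr[7]=36
[5,6] mid=5 arr[5]=26
Total: 3 comparisons


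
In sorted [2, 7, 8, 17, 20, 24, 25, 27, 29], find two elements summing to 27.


Two pointers: lo=0, hi=8
Found pair: (2, 25) summing to 27


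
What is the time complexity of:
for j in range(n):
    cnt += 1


Per nesting level: O(n) = O(n)
Complexity: O(n)


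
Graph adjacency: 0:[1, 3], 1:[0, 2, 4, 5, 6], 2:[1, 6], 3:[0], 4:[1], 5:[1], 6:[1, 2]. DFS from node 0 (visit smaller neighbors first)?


DFS stack-based: start with [0]
Visit order: [0, 1, 2, 6, 4, 5, 3]


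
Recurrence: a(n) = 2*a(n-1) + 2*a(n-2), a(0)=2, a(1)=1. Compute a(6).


Build bottom-up:
...a(4)=40, a(5)=108, a(6)=2*108+2*40=296


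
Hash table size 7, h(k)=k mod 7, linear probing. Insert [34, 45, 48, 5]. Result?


Insertions: 34->slot 6; 45->slot 3; 48->slot 0; 5->slot 5
Table: [48, None, None, 45, None, 5, 34]


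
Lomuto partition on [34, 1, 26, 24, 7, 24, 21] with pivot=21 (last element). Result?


Elements <= 21 go left of pivot.
Result: [1, 7, 21, 24, 34, 24, 26], pivot at index 2


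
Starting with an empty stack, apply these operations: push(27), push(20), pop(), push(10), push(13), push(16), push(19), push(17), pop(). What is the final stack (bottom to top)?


push(27) -> [27]
push(20) -> [27, 20]
pop() returns 20 -> [27]
push(10) -> [27, 10]
push(13) -> [27, 10, 13]
push(16) -> [27, 10, 13, 16]
push(19) -> [27, 10, 13, 16, 19]
push(17) -> [27, 10, 13, 16, 19, 17]
pop() returns 17 -> [27, 10, 13, 16, 19]
Final stack (bottom to top): [27, 10, 13, 16, 19]


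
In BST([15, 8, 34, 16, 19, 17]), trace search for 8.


BST root = 15
Search for 8: compare at each node
Path: [15, 8]


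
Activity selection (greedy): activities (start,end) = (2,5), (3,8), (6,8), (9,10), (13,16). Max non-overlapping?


Greedy: pick earliest-ending, then skip overlaps.
Selected (4 activities): [(2, 5), (6, 8), (9, 10), (13, 16)]


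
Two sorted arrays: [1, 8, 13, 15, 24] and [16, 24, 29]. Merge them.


Compare heads, take smaller each step.
Merged: [1, 8, 13, 15, 16, 24, 24, 29]


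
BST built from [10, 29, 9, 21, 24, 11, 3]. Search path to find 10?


BST root = 10
Search for 10: compare at each node
Path: [10]


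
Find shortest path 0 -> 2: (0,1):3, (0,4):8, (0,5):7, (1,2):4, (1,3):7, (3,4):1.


Dijkstra from 0:
Distances: {0: 0, 1: 3, 2: 7, 3: 9, 4: 8, 5: 7}
Shortest distance to 2 = 7, path = [0, 1, 2]


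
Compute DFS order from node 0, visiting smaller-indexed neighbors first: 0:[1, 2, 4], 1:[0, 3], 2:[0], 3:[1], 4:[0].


DFS stack-based: start with [0]
Visit order: [0, 1, 3, 2, 4]


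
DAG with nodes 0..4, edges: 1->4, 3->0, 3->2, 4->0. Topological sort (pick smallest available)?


Kahn's algorithm, process smallest node first
Order: [1, 3, 2, 4, 0]


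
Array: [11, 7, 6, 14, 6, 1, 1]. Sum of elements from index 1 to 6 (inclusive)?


Prefix sums: [0, 11, 18, 24, 38, 44, 45, 46]
Sum[1..6] = prefix[7] - prefix[1] = 46 - 11 = 35


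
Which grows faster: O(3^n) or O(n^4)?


quartic grows slower than exponential (base 3)
O(n^4) is asymptotically smaller; O(3^n) grows faster


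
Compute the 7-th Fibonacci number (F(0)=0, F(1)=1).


F(n)=F(n-1)+F(n-2)
...F(5)=5, F(6)=8, F(7)=13


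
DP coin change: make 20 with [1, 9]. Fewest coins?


dp[0]=0; dp[i]=1+min(dp[i-c] for c in coins)
...dp[15]=7, dp[16]=8, dp[17]=9, dp[18]=2, dp[19]=3, dp[20]=4
Minimum coins for 20 = 4


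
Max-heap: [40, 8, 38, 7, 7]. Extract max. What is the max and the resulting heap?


Max = 40
Replace root with last, heapify down
Resulting heap: [38, 8, 7, 7]


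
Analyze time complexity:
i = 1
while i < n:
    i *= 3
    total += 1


Per nesting level: O(log n) = O(log n)
Complexity: O(log n)


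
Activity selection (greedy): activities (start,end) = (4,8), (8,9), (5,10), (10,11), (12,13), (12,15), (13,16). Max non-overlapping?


Greedy: pick earliest-ending, then skip overlaps.
Selected (5 activities): [(4, 8), (8, 9), (10, 11), (12, 13), (13, 16)]


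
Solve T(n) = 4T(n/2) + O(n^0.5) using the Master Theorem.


a=4, b=2, c=0.5. log_2(4)=2 > c=0.5. Case 1: O(n^log_b(a)) = O(n^2)
Complexity: O(n^2)


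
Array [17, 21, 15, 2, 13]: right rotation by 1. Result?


Right rotate by 1: [13, 17, 21, 15, 2]


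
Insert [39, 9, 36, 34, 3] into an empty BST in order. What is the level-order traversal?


Root = 39; build tree by BST insertion.
Level-Order traversal: [39, 9, 3, 36, 34]


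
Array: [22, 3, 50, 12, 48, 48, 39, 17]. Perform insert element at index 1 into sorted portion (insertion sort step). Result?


After one pass: [3, 22, 50, 12, 48, 48, 39, 17]


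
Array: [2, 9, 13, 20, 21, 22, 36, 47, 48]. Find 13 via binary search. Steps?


Search for 13:
[0,8] mid=4 arr[4]=21
[0,3] mid=1 arr[1]=9
[2,3] mid=2 arr[2]=13
Total: 3 comparisons


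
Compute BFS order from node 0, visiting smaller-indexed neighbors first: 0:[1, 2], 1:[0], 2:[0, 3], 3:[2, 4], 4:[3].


BFS queue: start with [0]
Visit order: [0, 1, 2, 3, 4]


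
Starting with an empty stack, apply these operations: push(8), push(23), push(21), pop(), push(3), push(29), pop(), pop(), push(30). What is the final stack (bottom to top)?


push(8) -> [8]
push(23) -> [8, 23]
push(21) -> [8, 23, 21]
pop() returns 21 -> [8, 23]
push(3) -> [8, 23, 3]
push(29) -> [8, 23, 3, 29]
pop() returns 29 -> [8, 23, 3]
pop() returns 3 -> [8, 23]
push(30) -> [8, 23, 30]
Final stack (bottom to top): [8, 23, 30]


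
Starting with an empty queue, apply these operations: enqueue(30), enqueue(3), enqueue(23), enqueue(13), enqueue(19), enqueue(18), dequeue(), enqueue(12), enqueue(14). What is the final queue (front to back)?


enqueue(30) -> [30]
enqueue(3) -> [30, 3]
enqueue(23) -> [30, 3, 23]
enqueue(13) -> [30, 3, 23, 13]
enqueue(19) -> [30, 3, 23, 13, 19]
enqueue(18) -> [30, 3, 23, 13, 19, 18]
dequeue() returns 30 -> [3, 23, 13, 19, 18]
enqueue(12) -> [3, 23, 13, 19, 18, 12]
enqueue(14) -> [3, 23, 13, 19, 18, 12, 14]
Final queue (front to back): [3, 23, 13, 19, 18, 12, 14]


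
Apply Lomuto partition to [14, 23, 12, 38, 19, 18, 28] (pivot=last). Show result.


Elements <= 28 go left of pivot.
Result: [14, 23, 12, 19, 18, 28, 38], pivot at index 5


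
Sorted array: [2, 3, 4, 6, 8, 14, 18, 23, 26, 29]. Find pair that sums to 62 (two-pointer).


Two pointers: lo=0, hi=9
No pair sums to 62


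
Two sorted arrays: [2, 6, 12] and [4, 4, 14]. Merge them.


Compare heads, take smaller each step.
Merged: [2, 4, 4, 6, 12, 14]


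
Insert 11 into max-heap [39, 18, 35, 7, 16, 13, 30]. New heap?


Append 11: [39, 18, 35, 7, 16, 13, 30, 11]
Bubble up: swap idx 7(11) with idx 3(7)
Result: [39, 18, 35, 11, 16, 13, 30, 7]


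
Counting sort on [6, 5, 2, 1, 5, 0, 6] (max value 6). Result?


Count array: [1, 1, 1, 0, 0, 2, 2]
Reconstruct: [0, 1, 2, 5, 5, 6, 6]


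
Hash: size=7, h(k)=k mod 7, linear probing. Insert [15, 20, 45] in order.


Insertions: 15->slot 1; 20->slot 6; 45->slot 3
Table: [None, 15, None, 45, None, None, 20]


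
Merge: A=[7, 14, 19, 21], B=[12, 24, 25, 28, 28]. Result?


Compare heads, take smaller each step.
Merged: [7, 12, 14, 19, 21, 24, 25, 28, 28]


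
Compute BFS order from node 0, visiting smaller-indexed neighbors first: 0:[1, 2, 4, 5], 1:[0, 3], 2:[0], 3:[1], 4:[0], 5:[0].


BFS queue: start with [0]
Visit order: [0, 1, 2, 4, 5, 3]


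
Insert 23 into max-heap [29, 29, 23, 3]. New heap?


Append 23: [29, 29, 23, 3, 23]
Bubble up: no swaps needed
Result: [29, 29, 23, 3, 23]


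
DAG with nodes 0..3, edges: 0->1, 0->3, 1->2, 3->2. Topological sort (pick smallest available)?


Kahn's algorithm, process smallest node first
Order: [0, 1, 3, 2]


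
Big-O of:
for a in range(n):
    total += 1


Per nesting level: O(n) = O(n)
Complexity: O(n)


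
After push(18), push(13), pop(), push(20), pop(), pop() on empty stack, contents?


push(18) -> [18]
push(13) -> [18, 13]
pop() returns 13 -> [18]
push(20) -> [18, 20]
pop() returns 20 -> [18]
pop() returns 18 -> []
Final stack (bottom to top): []


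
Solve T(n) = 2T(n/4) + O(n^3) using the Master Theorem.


a=2, b=4, c=3. log_4(2)=0.5 < c=3. Case 3: O(n^c) = O(n^3)
Complexity: O(n^3)


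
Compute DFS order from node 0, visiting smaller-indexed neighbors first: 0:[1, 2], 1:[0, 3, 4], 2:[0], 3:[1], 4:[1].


DFS stack-based: start with [0]
Visit order: [0, 1, 3, 4, 2]


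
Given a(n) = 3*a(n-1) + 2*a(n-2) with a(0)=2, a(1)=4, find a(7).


Build bottom-up:
...a(5)=712, a(6)=2536, a(7)=3*2536+2*712=9032


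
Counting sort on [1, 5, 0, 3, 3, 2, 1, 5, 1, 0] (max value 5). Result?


Count array: [2, 3, 1, 2, 0, 2]
Reconstruct: [0, 0, 1, 1, 1, 2, 3, 3, 5, 5]


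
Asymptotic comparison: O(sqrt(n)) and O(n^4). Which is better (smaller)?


sublinear grows slower than quartic
O(sqrt(n)) is asymptotically smaller; O(n^4) grows faster


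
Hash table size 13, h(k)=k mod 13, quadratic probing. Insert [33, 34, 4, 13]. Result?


Insertions: 33->slot 7; 34->slot 8; 4->slot 4; 13->slot 0
Table: [13, None, None, None, 4, None, None, 33, 34, None, None, None, None]


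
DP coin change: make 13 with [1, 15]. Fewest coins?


dp[0]=0; dp[i]=1+min(dp[i-c] for c in coins)
...dp[8]=8, dp[9]=9, dp[10]=10, dp[11]=11, dp[12]=12, dp[13]=13
Minimum coins for 13 = 13


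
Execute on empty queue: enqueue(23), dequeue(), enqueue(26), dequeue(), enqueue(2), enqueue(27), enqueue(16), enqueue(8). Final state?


enqueue(23) -> [23]
dequeue() returns 23 -> []
enqueue(26) -> [26]
dequeue() returns 26 -> []
enqueue(2) -> [2]
enqueue(27) -> [2, 27]
enqueue(16) -> [2, 27, 16]
enqueue(8) -> [2, 27, 16, 8]
Final queue (front to back): [2, 27, 16, 8]


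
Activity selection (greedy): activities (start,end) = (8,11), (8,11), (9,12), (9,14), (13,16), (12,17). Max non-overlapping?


Greedy: pick earliest-ending, then skip overlaps.
Selected (2 activities): [(8, 11), (13, 16)]


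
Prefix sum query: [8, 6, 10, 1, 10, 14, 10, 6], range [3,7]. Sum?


Prefix sums: [0, 8, 14, 24, 25, 35, 49, 59, 65]
Sum[3..7] = prefix[8] - prefix[3] = 65 - 24 = 41


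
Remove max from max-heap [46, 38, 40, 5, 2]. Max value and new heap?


Max = 46
Replace root with last, heapify down
Resulting heap: [40, 38, 2, 5]


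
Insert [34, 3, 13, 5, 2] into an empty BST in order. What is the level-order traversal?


Root = 34; build tree by BST insertion.
Level-Order traversal: [34, 3, 2, 13, 5]


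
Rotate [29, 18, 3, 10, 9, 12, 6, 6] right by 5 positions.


Right rotate by 5: [10, 9, 12, 6, 6, 29, 18, 3]


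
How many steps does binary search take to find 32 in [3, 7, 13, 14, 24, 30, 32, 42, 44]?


Search for 32:
[0,8] mid=4 arr[4]=24
[5,8] mid=6 arr[6]=32
Total: 2 comparisons


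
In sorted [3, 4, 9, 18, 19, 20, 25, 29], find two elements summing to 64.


Two pointers: lo=0, hi=7
No pair sums to 64


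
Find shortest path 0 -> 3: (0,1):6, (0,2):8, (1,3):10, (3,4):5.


Dijkstra from 0:
Distances: {0: 0, 1: 6, 2: 8, 3: 16, 4: 21}
Shortest distance to 3 = 16, path = [0, 1, 3]


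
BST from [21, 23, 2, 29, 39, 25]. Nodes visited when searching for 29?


BST root = 21
Search for 29: compare at each node
Path: [21, 23, 29]


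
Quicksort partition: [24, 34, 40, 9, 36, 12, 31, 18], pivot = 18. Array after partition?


Elements <= 18 go left of pivot.
Result: [9, 12, 18, 24, 36, 34, 31, 40], pivot at index 2


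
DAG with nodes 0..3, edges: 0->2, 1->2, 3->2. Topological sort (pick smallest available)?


Kahn's algorithm, process smallest node first
Order: [0, 1, 3, 2]


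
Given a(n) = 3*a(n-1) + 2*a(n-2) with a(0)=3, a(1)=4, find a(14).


Build bottom-up:
...a(12)=5743182, a(13)=20454646, a(14)=3*20454646+2*5743182=72850302


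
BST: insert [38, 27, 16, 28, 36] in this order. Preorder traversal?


Root = 38; build tree by BST insertion.
Preorder traversal: [38, 27, 16, 28, 36]


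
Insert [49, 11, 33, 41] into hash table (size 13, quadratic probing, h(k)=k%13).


Insertions: 49->slot 10; 11->slot 11; 33->slot 7; 41->slot 2
Table: [None, None, 41, None, None, None, None, 33, None, None, 49, 11, None]


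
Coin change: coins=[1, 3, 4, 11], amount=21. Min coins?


dp[0]=0; dp[i]=1+min(dp[i-c] for c in coins)
...dp[16]=3, dp[17]=3, dp[18]=3, dp[19]=3, dp[20]=4, dp[21]=4
Minimum coins for 21 = 4


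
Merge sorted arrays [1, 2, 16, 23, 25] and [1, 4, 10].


Compare heads, take smaller each step.
Merged: [1, 1, 2, 4, 10, 16, 23, 25]


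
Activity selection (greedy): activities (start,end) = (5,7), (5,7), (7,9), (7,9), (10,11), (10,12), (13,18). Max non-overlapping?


Greedy: pick earliest-ending, then skip overlaps.
Selected (4 activities): [(5, 7), (7, 9), (10, 11), (13, 18)]


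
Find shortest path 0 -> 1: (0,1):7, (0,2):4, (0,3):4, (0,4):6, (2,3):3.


Dijkstra from 0:
Distances: {0: 0, 1: 7, 2: 4, 3: 4, 4: 6}
Shortest distance to 1 = 7, path = [0, 1]


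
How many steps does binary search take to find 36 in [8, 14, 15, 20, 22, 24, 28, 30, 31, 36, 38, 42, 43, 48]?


Search for 36:
[0,13] mid=6 arr[6]=28
[7,13] mid=10 arr[10]=38
[7,9] mid=8 arr[8]=31
[9,9] mid=9 arr[9]=36
Total: 4 comparisons


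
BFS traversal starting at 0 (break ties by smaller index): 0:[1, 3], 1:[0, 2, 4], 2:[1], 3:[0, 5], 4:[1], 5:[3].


BFS queue: start with [0]
Visit order: [0, 1, 3, 2, 4, 5]


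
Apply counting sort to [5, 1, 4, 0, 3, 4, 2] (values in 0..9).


Count array: [1, 1, 1, 1, 2, 1, 0, 0, 0, 0]
Reconstruct: [0, 1, 2, 3, 4, 4, 5]


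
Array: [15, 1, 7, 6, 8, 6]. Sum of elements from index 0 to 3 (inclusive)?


Prefix sums: [0, 15, 16, 23, 29, 37, 43]
Sum[0..3] = prefix[4] - prefix[0] = 29 - 0 = 29


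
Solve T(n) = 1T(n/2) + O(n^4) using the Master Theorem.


a=1, b=2, c=4. log_2(1)=0 < c=4. Case 3: O(n^c) = O(n^4)
Complexity: O(n^4)


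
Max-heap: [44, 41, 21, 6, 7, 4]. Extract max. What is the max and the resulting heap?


Max = 44
Replace root with last, heapify down
Resulting heap: [41, 7, 21, 6, 4]


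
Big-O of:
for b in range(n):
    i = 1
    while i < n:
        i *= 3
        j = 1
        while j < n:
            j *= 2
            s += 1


Per nesting level: O(n) * O(log n) * O(log n) = O(n (log n)^2)
Complexity: O(n (log n)^2)


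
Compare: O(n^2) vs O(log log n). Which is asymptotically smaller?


double-logarithmic grows slower than quadratic
O(log log n) is asymptotically smaller; O(n^2) grows faster


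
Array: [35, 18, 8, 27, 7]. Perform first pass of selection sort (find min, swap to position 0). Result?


After one pass: [7, 18, 8, 27, 35]


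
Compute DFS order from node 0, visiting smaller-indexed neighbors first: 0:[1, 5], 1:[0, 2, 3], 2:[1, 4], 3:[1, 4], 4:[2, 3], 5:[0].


DFS stack-based: start with [0]
Visit order: [0, 1, 2, 4, 3, 5]


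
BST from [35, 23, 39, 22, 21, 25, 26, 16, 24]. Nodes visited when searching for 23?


BST root = 35
Search for 23: compare at each node
Path: [35, 23]


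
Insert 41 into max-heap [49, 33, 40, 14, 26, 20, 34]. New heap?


Append 41: [49, 33, 40, 14, 26, 20, 34, 41]
Bubble up: swap idx 7(41) with idx 3(14); swap idx 3(41) with idx 1(33)
Result: [49, 41, 40, 33, 26, 20, 34, 14]


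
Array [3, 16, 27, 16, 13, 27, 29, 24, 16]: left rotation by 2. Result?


Left rotate by 2: [27, 16, 13, 27, 29, 24, 16, 3, 16]


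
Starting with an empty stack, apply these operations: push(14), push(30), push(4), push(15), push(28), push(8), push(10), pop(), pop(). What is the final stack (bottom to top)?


push(14) -> [14]
push(30) -> [14, 30]
push(4) -> [14, 30, 4]
push(15) -> [14, 30, 4, 15]
push(28) -> [14, 30, 4, 15, 28]
push(8) -> [14, 30, 4, 15, 28, 8]
push(10) -> [14, 30, 4, 15, 28, 8, 10]
pop() returns 10 -> [14, 30, 4, 15, 28, 8]
pop() returns 8 -> [14, 30, 4, 15, 28]
Final stack (bottom to top): [14, 30, 4, 15, 28]


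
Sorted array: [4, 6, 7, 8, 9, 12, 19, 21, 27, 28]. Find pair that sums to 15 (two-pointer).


Two pointers: lo=0, hi=9
Found pair: (6, 9) summing to 15


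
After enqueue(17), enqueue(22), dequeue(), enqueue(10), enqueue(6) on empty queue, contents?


enqueue(17) -> [17]
enqueue(22) -> [17, 22]
dequeue() returns 17 -> [22]
enqueue(10) -> [22, 10]
enqueue(6) -> [22, 10, 6]
Final queue (front to back): [22, 10, 6]


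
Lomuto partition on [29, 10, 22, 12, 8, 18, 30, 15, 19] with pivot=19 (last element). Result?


Elements <= 19 go left of pivot.
Result: [10, 12, 8, 18, 15, 19, 30, 22, 29], pivot at index 5


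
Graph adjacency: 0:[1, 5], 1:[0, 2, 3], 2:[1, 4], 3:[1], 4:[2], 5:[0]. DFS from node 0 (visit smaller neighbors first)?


DFS stack-based: start with [0]
Visit order: [0, 1, 2, 4, 3, 5]


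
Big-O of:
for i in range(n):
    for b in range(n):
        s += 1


Per nesting level: O(n) * O(n) = O(n^2)
Complexity: O(n^2)


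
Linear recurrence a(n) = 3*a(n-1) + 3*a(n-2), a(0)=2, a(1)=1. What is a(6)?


Build bottom-up:
...a(4)=117, a(5)=441, a(6)=3*441+3*117=1674


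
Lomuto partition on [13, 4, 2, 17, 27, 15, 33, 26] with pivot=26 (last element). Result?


Elements <= 26 go left of pivot.
Result: [13, 4, 2, 17, 15, 26, 33, 27], pivot at index 5


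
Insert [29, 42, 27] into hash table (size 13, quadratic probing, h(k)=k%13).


Insertions: 29->slot 3; 42->slot 4; 27->slot 1
Table: [None, 27, None, 29, 42, None, None, None, None, None, None, None, None]


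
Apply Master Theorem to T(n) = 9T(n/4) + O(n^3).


a=9, b=4, c=3. log_4(9)=1.585 < c=3. Case 3: O(n^c) = O(n^3)
Complexity: O(n^3)


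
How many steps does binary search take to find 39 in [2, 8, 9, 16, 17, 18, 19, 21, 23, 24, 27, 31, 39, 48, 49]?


Search for 39:
[0,14] mid=7 arr[7]=21
[8,14] mid=11 arr[11]=31
[12,14] mid=13 arr[13]=48
[12,12] mid=12 arr[12]=39
Total: 4 comparisons


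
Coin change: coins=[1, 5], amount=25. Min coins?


dp[0]=0; dp[i]=1+min(dp[i-c] for c in coins)
...dp[20]=4, dp[21]=5, dp[22]=6, dp[23]=7, dp[24]=8, dp[25]=5
Minimum coins for 25 = 5


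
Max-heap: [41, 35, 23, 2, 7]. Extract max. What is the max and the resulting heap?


Max = 41
Replace root with last, heapify down
Resulting heap: [35, 7, 23, 2]


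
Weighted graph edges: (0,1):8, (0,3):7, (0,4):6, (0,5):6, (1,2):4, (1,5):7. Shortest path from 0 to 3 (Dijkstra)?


Dijkstra from 0:
Distances: {0: 0, 1: 8, 2: 12, 3: 7, 4: 6, 5: 6}
Shortest distance to 3 = 7, path = [0, 3]


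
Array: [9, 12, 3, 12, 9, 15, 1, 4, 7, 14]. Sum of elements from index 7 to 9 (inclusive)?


Prefix sums: [0, 9, 21, 24, 36, 45, 60, 61, 65, 72, 86]
Sum[7..9] = prefix[10] - prefix[7] = 86 - 61 = 25


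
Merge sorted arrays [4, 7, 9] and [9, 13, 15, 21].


Compare heads, take smaller each step.
Merged: [4, 7, 9, 9, 13, 15, 21]


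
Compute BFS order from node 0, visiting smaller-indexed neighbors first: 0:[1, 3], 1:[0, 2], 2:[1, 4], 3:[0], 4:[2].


BFS queue: start with [0]
Visit order: [0, 1, 3, 2, 4]


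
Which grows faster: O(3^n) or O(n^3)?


cubic grows slower than exponential (base 3)
O(n^3) is asymptotically smaller; O(3^n) grows faster


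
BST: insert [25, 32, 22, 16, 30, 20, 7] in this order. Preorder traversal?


Root = 25; build tree by BST insertion.
Preorder traversal: [25, 22, 16, 7, 20, 32, 30]


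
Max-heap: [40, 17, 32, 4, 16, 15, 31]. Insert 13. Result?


Append 13: [40, 17, 32, 4, 16, 15, 31, 13]
Bubble up: swap idx 7(13) with idx 3(4)
Result: [40, 17, 32, 13, 16, 15, 31, 4]


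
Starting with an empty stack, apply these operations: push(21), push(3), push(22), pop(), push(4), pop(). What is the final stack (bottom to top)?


push(21) -> [21]
push(3) -> [21, 3]
push(22) -> [21, 3, 22]
pop() returns 22 -> [21, 3]
push(4) -> [21, 3, 4]
pop() returns 4 -> [21, 3]
Final stack (bottom to top): [21, 3]


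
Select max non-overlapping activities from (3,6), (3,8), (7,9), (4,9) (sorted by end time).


Greedy: pick earliest-ending, then skip overlaps.
Selected (2 activities): [(3, 6), (7, 9)]


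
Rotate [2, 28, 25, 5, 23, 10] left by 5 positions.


Left rotate by 5: [10, 2, 28, 25, 5, 23]


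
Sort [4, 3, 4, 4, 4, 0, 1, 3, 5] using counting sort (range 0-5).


Count array: [1, 1, 0, 2, 4, 1]
Reconstruct: [0, 1, 3, 3, 4, 4, 4, 4, 5]


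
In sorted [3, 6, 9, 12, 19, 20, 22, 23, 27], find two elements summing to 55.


Two pointers: lo=0, hi=8
No pair sums to 55


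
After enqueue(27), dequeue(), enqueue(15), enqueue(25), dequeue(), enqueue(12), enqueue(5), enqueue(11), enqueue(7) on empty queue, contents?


enqueue(27) -> [27]
dequeue() returns 27 -> []
enqueue(15) -> [15]
enqueue(25) -> [15, 25]
dequeue() returns 15 -> [25]
enqueue(12) -> [25, 12]
enqueue(5) -> [25, 12, 5]
enqueue(11) -> [25, 12, 5, 11]
enqueue(7) -> [25, 12, 5, 11, 7]
Final queue (front to back): [25, 12, 5, 11, 7]


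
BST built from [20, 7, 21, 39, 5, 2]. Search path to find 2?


BST root = 20
Search for 2: compare at each node
Path: [20, 7, 5, 2]


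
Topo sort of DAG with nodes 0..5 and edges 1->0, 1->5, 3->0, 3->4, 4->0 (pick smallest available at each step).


Kahn's algorithm, process smallest node first
Order: [1, 2, 3, 4, 0, 5]


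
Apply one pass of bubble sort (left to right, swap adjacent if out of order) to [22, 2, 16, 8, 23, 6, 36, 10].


After one pass: [2, 16, 8, 22, 6, 23, 10, 36]


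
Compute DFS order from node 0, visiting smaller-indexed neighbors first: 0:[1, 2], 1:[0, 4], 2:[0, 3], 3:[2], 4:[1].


DFS stack-based: start with [0]
Visit order: [0, 1, 4, 2, 3]


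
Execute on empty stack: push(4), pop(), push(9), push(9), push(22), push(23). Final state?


push(4) -> [4]
pop() returns 4 -> []
push(9) -> [9]
push(9) -> [9, 9]
push(22) -> [9, 9, 22]
push(23) -> [9, 9, 22, 23]
Final stack (bottom to top): [9, 9, 22, 23]


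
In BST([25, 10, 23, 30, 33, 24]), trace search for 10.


BST root = 25
Search for 10: compare at each node
Path: [25, 10]


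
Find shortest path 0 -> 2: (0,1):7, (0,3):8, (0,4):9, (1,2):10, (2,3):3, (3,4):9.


Dijkstra from 0:
Distances: {0: 0, 1: 7, 2: 11, 3: 8, 4: 9}
Shortest distance to 2 = 11, path = [0, 3, 2]


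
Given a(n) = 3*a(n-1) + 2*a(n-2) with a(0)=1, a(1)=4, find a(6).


Build bottom-up:
...a(4)=178, a(5)=634, a(6)=3*634+2*178=2258


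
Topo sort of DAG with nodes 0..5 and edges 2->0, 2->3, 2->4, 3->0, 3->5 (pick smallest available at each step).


Kahn's algorithm, process smallest node first
Order: [1, 2, 3, 0, 4, 5]


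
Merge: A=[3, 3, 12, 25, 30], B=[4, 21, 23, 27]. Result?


Compare heads, take smaller each step.
Merged: [3, 3, 4, 12, 21, 23, 25, 27, 30]


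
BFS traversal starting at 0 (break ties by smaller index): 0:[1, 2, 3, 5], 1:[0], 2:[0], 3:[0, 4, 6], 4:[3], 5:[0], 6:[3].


BFS queue: start with [0]
Visit order: [0, 1, 2, 3, 5, 4, 6]


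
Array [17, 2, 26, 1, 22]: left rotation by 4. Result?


Left rotate by 4: [22, 17, 2, 26, 1]


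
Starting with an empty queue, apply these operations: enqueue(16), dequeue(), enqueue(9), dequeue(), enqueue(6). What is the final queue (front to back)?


enqueue(16) -> [16]
dequeue() returns 16 -> []
enqueue(9) -> [9]
dequeue() returns 9 -> []
enqueue(6) -> [6]
Final queue (front to back): [6]


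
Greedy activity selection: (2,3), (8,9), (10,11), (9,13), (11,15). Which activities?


Greedy: pick earliest-ending, then skip overlaps.
Selected (4 activities): [(2, 3), (8, 9), (10, 11), (11, 15)]


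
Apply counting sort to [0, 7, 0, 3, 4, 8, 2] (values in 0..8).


Count array: [2, 0, 1, 1, 1, 0, 0, 1, 1]
Reconstruct: [0, 0, 2, 3, 4, 7, 8]


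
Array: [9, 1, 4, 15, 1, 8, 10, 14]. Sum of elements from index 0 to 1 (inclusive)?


Prefix sums: [0, 9, 10, 14, 29, 30, 38, 48, 62]
Sum[0..1] = prefix[2] - prefix[0] = 10 - 0 = 10


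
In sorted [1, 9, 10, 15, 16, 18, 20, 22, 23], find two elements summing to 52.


Two pointers: lo=0, hi=8
No pair sums to 52


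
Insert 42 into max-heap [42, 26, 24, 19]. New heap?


Append 42: [42, 26, 24, 19, 42]
Bubble up: swap idx 4(42) with idx 1(26)
Result: [42, 42, 24, 19, 26]


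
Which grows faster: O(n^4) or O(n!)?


quartic grows slower than factorial
O(n^4) is asymptotically smaller; O(n!) grows faster


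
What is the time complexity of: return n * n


Analysis: constant-time operation, no loop
Complexity: O(1)


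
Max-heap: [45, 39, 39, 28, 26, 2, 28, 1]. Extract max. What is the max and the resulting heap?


Max = 45
Replace root with last, heapify down
Resulting heap: [39, 28, 39, 1, 26, 2, 28]


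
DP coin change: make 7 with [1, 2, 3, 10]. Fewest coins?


dp[0]=0; dp[i]=1+min(dp[i-c] for c in coins)
...dp[2]=1, dp[3]=1, dp[4]=2, dp[5]=2, dp[6]=2, dp[7]=3
Minimum coins for 7 = 3


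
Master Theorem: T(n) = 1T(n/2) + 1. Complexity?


a=1, b=2, c=0. log_2(1)=0 = c=0. Case 2: O(n^c log n) = O(log n)
Complexity: O(log n)


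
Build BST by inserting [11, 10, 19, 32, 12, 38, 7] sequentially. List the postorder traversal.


Root = 11; build tree by BST insertion.
Postorder traversal: [7, 10, 12, 38, 32, 19, 11]


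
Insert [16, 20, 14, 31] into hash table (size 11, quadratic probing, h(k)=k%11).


Insertions: 16->slot 5; 20->slot 9; 14->slot 3; 31->slot 10
Table: [None, None, None, 14, None, 16, None, None, None, 20, 31]


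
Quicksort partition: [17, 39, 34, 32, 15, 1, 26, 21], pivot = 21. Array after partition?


Elements <= 21 go left of pivot.
Result: [17, 15, 1, 21, 39, 34, 26, 32], pivot at index 3


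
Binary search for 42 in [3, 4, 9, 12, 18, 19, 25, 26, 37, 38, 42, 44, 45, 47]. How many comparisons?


Search for 42:
[0,13] mid=6 arr[6]=25
[7,13] mid=10 arr[10]=42
Total: 2 comparisons


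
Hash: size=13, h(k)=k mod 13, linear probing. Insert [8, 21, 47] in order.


Insertions: 8->slot 8; 21->slot 9; 47->slot 10
Table: [None, None, None, None, None, None, None, None, 8, 21, 47, None, None]


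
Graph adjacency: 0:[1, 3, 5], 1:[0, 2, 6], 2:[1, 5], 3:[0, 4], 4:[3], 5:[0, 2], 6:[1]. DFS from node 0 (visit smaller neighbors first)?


DFS stack-based: start with [0]
Visit order: [0, 1, 2, 5, 6, 3, 4]


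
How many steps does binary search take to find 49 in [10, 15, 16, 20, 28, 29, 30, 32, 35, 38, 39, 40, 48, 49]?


Search for 49:
[0,13] mid=6 arr[6]=30
[7,13] mid=10 arr[10]=39
[11,13] mid=12 arr[12]=48
[13,13] mid=13 arr[13]=49
Total: 4 comparisons


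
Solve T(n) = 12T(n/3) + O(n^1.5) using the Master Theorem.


a=12, b=3, c=1.5. log_3(12)=2.262 > c=1.5. Case 1: O(n^log_b(a)) = O(n^2.262)
Complexity: O(n^2.262)


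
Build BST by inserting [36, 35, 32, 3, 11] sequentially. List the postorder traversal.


Root = 36; build tree by BST insertion.
Postorder traversal: [11, 3, 32, 35, 36]


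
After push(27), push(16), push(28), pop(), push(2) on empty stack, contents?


push(27) -> [27]
push(16) -> [27, 16]
push(28) -> [27, 16, 28]
pop() returns 28 -> [27, 16]
push(2) -> [27, 16, 2]
Final stack (bottom to top): [27, 16, 2]


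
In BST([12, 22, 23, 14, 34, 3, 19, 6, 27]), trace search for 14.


BST root = 12
Search for 14: compare at each node
Path: [12, 22, 14]
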